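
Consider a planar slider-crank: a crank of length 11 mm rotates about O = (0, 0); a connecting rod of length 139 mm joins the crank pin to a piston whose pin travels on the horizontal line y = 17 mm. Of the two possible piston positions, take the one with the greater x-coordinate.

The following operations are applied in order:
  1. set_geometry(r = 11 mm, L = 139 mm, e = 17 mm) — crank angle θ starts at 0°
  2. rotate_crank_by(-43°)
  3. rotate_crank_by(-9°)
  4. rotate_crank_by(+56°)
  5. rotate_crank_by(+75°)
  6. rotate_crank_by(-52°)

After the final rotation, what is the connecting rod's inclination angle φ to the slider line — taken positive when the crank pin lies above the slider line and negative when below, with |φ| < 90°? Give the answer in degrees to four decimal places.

-4.9551

set_geometry: r = 11 mm, L = 139 mm, e = 17 mm; θ ← 0°
rotate_crank_by(-43°): θ ← 0° -43° = -43°
rotate_crank_by(-9°): θ ← -43° -9° = -52°
rotate_crank_by(+56°): θ ← -52° +56° = 4°
rotate_crank_by(+75°): θ ← 4° +75° = 79°
rotate_crank_by(-52°): θ ← 79° -52° = 27°
crank pin P = (r cos θ, r sin θ) = (9.801072, 4.993895)
h = r sin θ − e = 4.993895 − 17 = -12.006105
sin φ = h / L = -12.006105 / 139 = -0.08637485
φ = arcsin(-0.08637485) = -4.955089°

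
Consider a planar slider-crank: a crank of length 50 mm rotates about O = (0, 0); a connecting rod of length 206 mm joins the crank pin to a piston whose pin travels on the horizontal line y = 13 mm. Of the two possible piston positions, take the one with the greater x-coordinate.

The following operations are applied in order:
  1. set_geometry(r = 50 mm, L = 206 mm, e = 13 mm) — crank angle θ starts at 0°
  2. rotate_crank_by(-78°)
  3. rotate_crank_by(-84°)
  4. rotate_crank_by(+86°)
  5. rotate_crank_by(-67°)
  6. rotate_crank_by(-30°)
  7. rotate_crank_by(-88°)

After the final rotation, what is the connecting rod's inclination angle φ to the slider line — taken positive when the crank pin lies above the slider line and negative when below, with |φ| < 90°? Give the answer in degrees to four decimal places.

10.1731

set_geometry: r = 50 mm, L = 206 mm, e = 13 mm; θ ← 0°
rotate_crank_by(-78°): θ ← 0° -78° = -78°
rotate_crank_by(-84°): θ ← -78° -84° = -162°
rotate_crank_by(+86°): θ ← -162° +86° = -76°
rotate_crank_by(-67°): θ ← -76° -67° = -143°
rotate_crank_by(-30°): θ ← -143° -30° = -173°
rotate_crank_by(-88°): θ ← -173° -88° = -261°
crank pin P = (r cos θ, r sin θ) = (-7.821723, 49.384417)
h = r sin θ − e = 49.384417 − 13 = 36.384417
sin φ = h / L = 36.384417 / 206 = 0.17662338
φ = arcsin(0.17662338) = 10.173143°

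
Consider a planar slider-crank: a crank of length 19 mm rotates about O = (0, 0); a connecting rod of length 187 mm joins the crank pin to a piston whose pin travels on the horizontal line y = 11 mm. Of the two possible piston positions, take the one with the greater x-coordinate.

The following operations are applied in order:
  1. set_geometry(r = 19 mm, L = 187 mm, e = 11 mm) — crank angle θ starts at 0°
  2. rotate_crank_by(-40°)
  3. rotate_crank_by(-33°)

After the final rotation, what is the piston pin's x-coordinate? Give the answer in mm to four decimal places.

set_geometry: r = 19 mm, L = 187 mm, e = 11 mm; θ ← 0°
rotate_crank_by(-40°): θ ← 0° -40° = -40°
rotate_crank_by(-33°): θ ← -40° -33° = -73°
crank pin P = (r cos θ, r sin θ) = (5.555062, -18.169790)
h = r sin θ − e = -18.169790 − 11 = -29.169790
x = r cos θ + √(L² − h²) = 5.555062 + √(34969.0 − 850.8767) = 5.555062 + 184.710918 = 190.265981

190.2660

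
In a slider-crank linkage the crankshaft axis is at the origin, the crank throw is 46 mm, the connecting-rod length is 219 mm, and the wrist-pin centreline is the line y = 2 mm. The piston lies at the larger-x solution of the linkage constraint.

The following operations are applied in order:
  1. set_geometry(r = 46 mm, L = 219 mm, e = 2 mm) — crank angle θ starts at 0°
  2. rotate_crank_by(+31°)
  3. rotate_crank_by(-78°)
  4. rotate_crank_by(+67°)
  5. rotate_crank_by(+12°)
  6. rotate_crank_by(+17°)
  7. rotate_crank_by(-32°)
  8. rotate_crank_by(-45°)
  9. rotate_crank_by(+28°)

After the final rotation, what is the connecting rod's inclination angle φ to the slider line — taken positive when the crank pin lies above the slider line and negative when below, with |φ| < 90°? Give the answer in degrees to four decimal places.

-0.5233

set_geometry: r = 46 mm, L = 219 mm, e = 2 mm; θ ← 0°
rotate_crank_by(+31°): θ ← 0° +31° = 31°
rotate_crank_by(-78°): θ ← 31° -78° = -47°
rotate_crank_by(+67°): θ ← -47° +67° = 20°
rotate_crank_by(+12°): θ ← 20° +12° = 32°
rotate_crank_by(+17°): θ ← 32° +17° = 49°
rotate_crank_by(-32°): θ ← 49° -32° = 17°
rotate_crank_by(-45°): θ ← 17° -45° = -28°
rotate_crank_by(+28°): θ ← -28° +28° = 0°
crank pin P = (r cos θ, r sin θ) = (46.000000, 0.000000)
h = r sin θ − e = 0.000000 − 2 = -2.000000
sin φ = h / L = -2.000000 / 219 = -0.00913242
φ = arcsin(-0.00913242) = -0.523256°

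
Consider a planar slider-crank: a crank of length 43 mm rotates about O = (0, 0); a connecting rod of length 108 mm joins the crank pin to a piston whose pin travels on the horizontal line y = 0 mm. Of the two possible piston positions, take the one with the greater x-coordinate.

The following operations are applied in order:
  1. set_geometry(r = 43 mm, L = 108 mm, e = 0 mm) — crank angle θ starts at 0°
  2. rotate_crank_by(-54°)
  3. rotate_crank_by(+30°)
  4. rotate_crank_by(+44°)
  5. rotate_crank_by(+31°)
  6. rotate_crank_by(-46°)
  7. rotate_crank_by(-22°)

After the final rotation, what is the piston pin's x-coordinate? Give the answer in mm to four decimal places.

148.3869

set_geometry: r = 43 mm, L = 108 mm, e = 0 mm; θ ← 0°
rotate_crank_by(-54°): θ ← 0° -54° = -54°
rotate_crank_by(+30°): θ ← -54° +30° = -24°
rotate_crank_by(+44°): θ ← -24° +44° = 20°
rotate_crank_by(+31°): θ ← 20° +31° = 51°
rotate_crank_by(-46°): θ ← 51° -46° = 5°
rotate_crank_by(-22°): θ ← 5° -22° = -17°
crank pin P = (r cos θ, r sin θ) = (41.121105, -12.571983)
h = r sin θ − e = -12.571983 − 0 = -12.571983
x = r cos θ + √(L² − h²) = 41.121105 + √(11664.0 − 158.0548) = 41.121105 + 107.265769 = 148.386874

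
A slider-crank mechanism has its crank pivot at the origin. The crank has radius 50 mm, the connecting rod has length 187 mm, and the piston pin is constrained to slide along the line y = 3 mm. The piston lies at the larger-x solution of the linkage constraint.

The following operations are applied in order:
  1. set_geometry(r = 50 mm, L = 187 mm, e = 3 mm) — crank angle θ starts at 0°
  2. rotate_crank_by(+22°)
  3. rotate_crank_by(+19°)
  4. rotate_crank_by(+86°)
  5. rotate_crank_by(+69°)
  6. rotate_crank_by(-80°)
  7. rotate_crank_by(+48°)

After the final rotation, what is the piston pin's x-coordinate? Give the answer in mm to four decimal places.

138.6258

set_geometry: r = 50 mm, L = 187 mm, e = 3 mm; θ ← 0°
rotate_crank_by(+22°): θ ← 0° +22° = 22°
rotate_crank_by(+19°): θ ← 22° +19° = 41°
rotate_crank_by(+86°): θ ← 41° +86° = 127°
rotate_crank_by(+69°): θ ← 127° +69° = 196°
rotate_crank_by(-80°): θ ← 196° -80° = 116°
rotate_crank_by(+48°): θ ← 116° +48° = 164°
crank pin P = (r cos θ, r sin θ) = (-48.063085, 13.781868)
h = r sin θ − e = 13.781868 − 3 = 10.781868
x = r cos θ + √(L² − h²) = -48.063085 + √(34969.0 − 116.2487) = -48.063085 + 186.688916 = 138.625831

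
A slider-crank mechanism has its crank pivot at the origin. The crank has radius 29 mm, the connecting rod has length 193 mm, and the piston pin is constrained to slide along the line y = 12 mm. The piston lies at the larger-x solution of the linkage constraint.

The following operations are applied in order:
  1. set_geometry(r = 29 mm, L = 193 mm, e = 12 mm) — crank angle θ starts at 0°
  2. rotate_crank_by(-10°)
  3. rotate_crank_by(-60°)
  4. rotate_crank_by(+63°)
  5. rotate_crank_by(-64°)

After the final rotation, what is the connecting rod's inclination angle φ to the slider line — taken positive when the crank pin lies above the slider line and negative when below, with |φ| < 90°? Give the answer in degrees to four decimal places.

-11.7855

set_geometry: r = 29 mm, L = 193 mm, e = 12 mm; θ ← 0°
rotate_crank_by(-10°): θ ← 0° -10° = -10°
rotate_crank_by(-60°): θ ← -10° -60° = -70°
rotate_crank_by(+63°): θ ← -70° +63° = -7°
rotate_crank_by(-64°): θ ← -7° -64° = -71°
crank pin P = (r cos θ, r sin θ) = (9.441476, -27.420039)
h = r sin θ − e = -27.420039 − 12 = -39.420039
sin φ = h / L = -39.420039 / 193 = -0.20424891
φ = arcsin(-0.20424891) = -11.785534°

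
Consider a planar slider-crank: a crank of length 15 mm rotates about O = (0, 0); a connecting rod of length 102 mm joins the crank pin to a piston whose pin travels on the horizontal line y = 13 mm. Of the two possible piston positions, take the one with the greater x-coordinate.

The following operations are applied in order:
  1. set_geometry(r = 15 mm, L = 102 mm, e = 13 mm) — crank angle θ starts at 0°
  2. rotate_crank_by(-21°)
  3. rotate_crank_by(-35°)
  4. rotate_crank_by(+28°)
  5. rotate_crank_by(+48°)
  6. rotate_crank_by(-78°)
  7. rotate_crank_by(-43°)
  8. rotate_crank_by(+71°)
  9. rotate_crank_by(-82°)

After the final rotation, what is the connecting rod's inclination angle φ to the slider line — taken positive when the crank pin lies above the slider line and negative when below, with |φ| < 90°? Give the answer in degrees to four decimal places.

set_geometry: r = 15 mm, L = 102 mm, e = 13 mm; θ ← 0°
rotate_crank_by(-21°): θ ← 0° -21° = -21°
rotate_crank_by(-35°): θ ← -21° -35° = -56°
rotate_crank_by(+28°): θ ← -56° +28° = -28°
rotate_crank_by(+48°): θ ← -28° +48° = 20°
rotate_crank_by(-78°): θ ← 20° -78° = -58°
rotate_crank_by(-43°): θ ← -58° -43° = -101°
rotate_crank_by(+71°): θ ← -101° +71° = -30°
rotate_crank_by(-82°): θ ← -30° -82° = -112°
crank pin P = (r cos θ, r sin θ) = (-5.619099, -13.907758)
h = r sin θ − e = -13.907758 − 13 = -26.907758
sin φ = h / L = -26.907758 / 102 = -0.26380155
φ = arcsin(-0.26380155) = -15.295753°

-15.2958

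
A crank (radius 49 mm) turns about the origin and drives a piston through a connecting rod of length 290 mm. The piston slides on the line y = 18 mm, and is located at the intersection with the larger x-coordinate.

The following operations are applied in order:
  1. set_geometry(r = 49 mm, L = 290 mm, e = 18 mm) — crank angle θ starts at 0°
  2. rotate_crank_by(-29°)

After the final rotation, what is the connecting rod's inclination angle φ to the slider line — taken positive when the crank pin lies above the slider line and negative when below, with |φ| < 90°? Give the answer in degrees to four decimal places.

-8.2785

set_geometry: r = 49 mm, L = 290 mm, e = 18 mm; θ ← 0°
rotate_crank_by(-29°): θ ← 0° -29° = -29°
crank pin P = (r cos θ, r sin θ) = (42.856366, -23.755671)
h = r sin θ − e = -23.755671 − 18 = -41.755671
sin φ = h / L = -41.755671 / 290 = -0.14398507
φ = arcsin(-0.14398507) = -8.278511°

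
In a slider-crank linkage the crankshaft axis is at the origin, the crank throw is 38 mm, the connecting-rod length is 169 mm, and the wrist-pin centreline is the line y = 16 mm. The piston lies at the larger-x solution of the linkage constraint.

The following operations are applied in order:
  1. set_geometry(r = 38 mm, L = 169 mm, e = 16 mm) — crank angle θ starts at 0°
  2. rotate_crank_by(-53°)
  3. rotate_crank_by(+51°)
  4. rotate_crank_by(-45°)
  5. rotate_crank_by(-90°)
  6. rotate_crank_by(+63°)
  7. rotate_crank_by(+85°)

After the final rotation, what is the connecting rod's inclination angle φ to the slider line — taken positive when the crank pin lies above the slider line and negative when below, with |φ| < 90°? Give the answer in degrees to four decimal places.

-2.9676

set_geometry: r = 38 mm, L = 169 mm, e = 16 mm; θ ← 0°
rotate_crank_by(-53°): θ ← 0° -53° = -53°
rotate_crank_by(+51°): θ ← -53° +51° = -2°
rotate_crank_by(-45°): θ ← -2° -45° = -47°
rotate_crank_by(-90°): θ ← -47° -90° = -137°
rotate_crank_by(+63°): θ ← -137° +63° = -74°
rotate_crank_by(+85°): θ ← -74° +85° = 11°
crank pin P = (r cos θ, r sin θ) = (37.301833, 7.250742)
h = r sin θ − e = 7.250742 − 16 = -8.749258
sin φ = h / L = -8.749258 / 169 = -0.05177076
φ = arcsin(-0.05177076) = -2.967573°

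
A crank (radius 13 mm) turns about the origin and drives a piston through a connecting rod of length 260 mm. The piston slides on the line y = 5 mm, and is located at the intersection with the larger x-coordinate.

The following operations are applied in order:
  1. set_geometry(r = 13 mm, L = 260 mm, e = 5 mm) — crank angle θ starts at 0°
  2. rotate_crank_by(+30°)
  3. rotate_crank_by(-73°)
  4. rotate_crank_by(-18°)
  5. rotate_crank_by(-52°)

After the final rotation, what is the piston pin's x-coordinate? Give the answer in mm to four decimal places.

254.3663

set_geometry: r = 13 mm, L = 260 mm, e = 5 mm; θ ← 0°
rotate_crank_by(+30°): θ ← 0° +30° = 30°
rotate_crank_by(-73°): θ ← 30° -73° = -43°
rotate_crank_by(-18°): θ ← -43° -18° = -61°
rotate_crank_by(-52°): θ ← -61° -52° = -113°
crank pin P = (r cos θ, r sin θ) = (-5.079505, -11.966563)
h = r sin θ − e = -11.966563 − 5 = -16.966563
x = r cos θ + √(L² − h²) = -5.079505 + √(67600.0 − 287.8643) = -5.079505 + 259.445824 = 254.366320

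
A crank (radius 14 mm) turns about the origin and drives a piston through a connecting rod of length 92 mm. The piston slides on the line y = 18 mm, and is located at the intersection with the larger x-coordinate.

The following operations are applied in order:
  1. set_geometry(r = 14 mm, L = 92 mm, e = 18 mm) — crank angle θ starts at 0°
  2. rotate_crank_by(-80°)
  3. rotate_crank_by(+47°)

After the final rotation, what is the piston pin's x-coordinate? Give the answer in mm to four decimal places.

set_geometry: r = 14 mm, L = 92 mm, e = 18 mm; θ ← 0°
rotate_crank_by(-80°): θ ← 0° -80° = -80°
rotate_crank_by(+47°): θ ← -80° +47° = -33°
crank pin P = (r cos θ, r sin θ) = (11.741388, -7.624946)
h = r sin θ − e = -7.624946 − 18 = -25.624946
x = r cos θ + √(L² − h²) = 11.741388 + √(8464.0 − 656.6379) = 11.741388 + 88.359279 = 100.100667

100.1007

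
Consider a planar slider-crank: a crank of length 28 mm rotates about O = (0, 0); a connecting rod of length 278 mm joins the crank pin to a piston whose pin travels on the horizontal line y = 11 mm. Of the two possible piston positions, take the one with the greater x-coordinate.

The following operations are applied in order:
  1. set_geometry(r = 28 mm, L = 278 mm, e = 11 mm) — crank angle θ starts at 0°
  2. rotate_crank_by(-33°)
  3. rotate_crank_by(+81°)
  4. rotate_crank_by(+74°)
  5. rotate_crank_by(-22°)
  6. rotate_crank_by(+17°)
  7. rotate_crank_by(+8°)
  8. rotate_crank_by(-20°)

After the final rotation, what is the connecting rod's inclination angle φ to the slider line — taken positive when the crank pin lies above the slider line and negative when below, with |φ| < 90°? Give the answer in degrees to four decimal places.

set_geometry: r = 28 mm, L = 278 mm, e = 11 mm; θ ← 0°
rotate_crank_by(-33°): θ ← 0° -33° = -33°
rotate_crank_by(+81°): θ ← -33° +81° = 48°
rotate_crank_by(+74°): θ ← 48° +74° = 122°
rotate_crank_by(-22°): θ ← 122° -22° = 100°
rotate_crank_by(+17°): θ ← 100° +17° = 117°
rotate_crank_by(+8°): θ ← 117° +8° = 125°
rotate_crank_by(-20°): θ ← 125° -20° = 105°
crank pin P = (r cos θ, r sin θ) = (-7.246933, 27.045923)
h = r sin θ − e = 27.045923 − 11 = 16.045923
sin φ = h / L = 16.045923 / 278 = 0.05771915
φ = arcsin(0.05771915) = 3.308903°

3.3089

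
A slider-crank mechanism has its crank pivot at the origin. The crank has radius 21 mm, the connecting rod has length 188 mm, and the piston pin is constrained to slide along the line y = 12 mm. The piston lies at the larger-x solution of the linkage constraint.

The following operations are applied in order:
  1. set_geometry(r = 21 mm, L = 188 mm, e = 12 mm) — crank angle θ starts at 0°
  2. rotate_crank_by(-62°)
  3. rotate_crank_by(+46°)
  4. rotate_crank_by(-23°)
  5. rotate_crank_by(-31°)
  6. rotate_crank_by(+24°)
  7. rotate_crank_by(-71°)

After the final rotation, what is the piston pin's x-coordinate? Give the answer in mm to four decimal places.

set_geometry: r = 21 mm, L = 188 mm, e = 12 mm; θ ← 0°
rotate_crank_by(-62°): θ ← 0° -62° = -62°
rotate_crank_by(+46°): θ ← -62° +46° = -16°
rotate_crank_by(-23°): θ ← -16° -23° = -39°
rotate_crank_by(-31°): θ ← -39° -31° = -70°
rotate_crank_by(+24°): θ ← -70° +24° = -46°
rotate_crank_by(-71°): θ ← -46° -71° = -117°
crank pin P = (r cos θ, r sin θ) = (-9.533800, -18.711137)
h = r sin θ − e = -18.711137 − 12 = -30.711137
x = r cos θ + √(L² − h²) = -9.533800 + √(35344.0 − 943.1739) = -9.533800 + 185.474597 = 175.940796

175.9408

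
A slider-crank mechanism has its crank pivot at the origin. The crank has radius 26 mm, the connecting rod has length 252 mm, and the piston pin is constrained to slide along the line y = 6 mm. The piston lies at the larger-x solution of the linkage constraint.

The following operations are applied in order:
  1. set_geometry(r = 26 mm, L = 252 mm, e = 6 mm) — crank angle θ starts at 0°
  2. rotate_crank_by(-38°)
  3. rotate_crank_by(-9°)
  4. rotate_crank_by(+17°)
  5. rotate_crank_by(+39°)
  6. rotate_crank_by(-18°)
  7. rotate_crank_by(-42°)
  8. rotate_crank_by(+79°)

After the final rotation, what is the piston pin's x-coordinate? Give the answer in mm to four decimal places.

set_geometry: r = 26 mm, L = 252 mm, e = 6 mm; θ ← 0°
rotate_crank_by(-38°): θ ← 0° -38° = -38°
rotate_crank_by(-9°): θ ← -38° -9° = -47°
rotate_crank_by(+17°): θ ← -47° +17° = -30°
rotate_crank_by(+39°): θ ← -30° +39° = 9°
rotate_crank_by(-18°): θ ← 9° -18° = -9°
rotate_crank_by(-42°): θ ← -9° -42° = -51°
rotate_crank_by(+79°): θ ← -51° +79° = 28°
crank pin P = (r cos θ, r sin θ) = (22.956637, 12.206261)
h = r sin θ − e = 12.206261 − 6 = 6.206261
x = r cos θ + √(L² − h²) = 22.956637 + √(63504.0 − 38.5177) = 22.956637 + 251.923564 = 274.880202

274.8802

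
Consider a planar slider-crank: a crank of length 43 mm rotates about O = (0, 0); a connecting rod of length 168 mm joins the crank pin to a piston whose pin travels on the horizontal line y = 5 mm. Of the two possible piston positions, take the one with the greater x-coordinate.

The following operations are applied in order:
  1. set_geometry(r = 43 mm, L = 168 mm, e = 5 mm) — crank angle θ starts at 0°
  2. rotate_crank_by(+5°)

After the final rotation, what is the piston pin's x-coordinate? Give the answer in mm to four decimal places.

set_geometry: r = 43 mm, L = 168 mm, e = 5 mm; θ ← 0°
rotate_crank_by(+5°): θ ← 0° +5° = 5°
crank pin P = (r cos θ, r sin θ) = (42.836372, 3.747697)
h = r sin θ − e = 3.747697 − 5 = -1.252303
x = r cos θ + √(L² − h²) = 42.836372 + √(28224.0 − 1.5683) = 42.836372 + 167.995332 = 210.831705

210.8317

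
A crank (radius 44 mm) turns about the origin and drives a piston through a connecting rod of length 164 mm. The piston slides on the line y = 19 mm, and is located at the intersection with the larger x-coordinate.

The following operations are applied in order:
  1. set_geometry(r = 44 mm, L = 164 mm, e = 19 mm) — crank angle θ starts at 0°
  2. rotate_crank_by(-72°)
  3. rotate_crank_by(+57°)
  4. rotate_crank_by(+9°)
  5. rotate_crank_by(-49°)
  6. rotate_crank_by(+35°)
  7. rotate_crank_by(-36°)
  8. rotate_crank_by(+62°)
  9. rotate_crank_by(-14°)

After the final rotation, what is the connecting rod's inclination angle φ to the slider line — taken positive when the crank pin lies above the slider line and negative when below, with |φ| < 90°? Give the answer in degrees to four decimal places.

-8.8120

set_geometry: r = 44 mm, L = 164 mm, e = 19 mm; θ ← 0°
rotate_crank_by(-72°): θ ← 0° -72° = -72°
rotate_crank_by(+57°): θ ← -72° +57° = -15°
rotate_crank_by(+9°): θ ← -15° +9° = -6°
rotate_crank_by(-49°): θ ← -6° -49° = -55°
rotate_crank_by(+35°): θ ← -55° +35° = -20°
rotate_crank_by(-36°): θ ← -20° -36° = -56°
rotate_crank_by(+62°): θ ← -56° +62° = 6°
rotate_crank_by(-14°): θ ← 6° -14° = -8°
crank pin P = (r cos θ, r sin θ) = (43.571795, -6.123616)
h = r sin θ − e = -6.123616 − 19 = -25.123616
sin φ = h / L = -25.123616 / 164 = -0.15319278
φ = arcsin(-0.15319278) = -8.811999°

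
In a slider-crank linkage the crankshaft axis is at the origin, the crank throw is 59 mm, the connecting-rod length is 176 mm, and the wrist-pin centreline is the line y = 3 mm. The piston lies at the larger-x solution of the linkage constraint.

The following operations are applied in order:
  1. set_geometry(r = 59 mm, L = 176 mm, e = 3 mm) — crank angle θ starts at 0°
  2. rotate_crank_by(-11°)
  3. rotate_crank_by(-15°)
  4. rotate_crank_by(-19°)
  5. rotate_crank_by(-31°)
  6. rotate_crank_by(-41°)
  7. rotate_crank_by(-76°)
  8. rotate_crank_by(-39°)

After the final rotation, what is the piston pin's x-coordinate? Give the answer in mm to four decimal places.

134.2174

set_geometry: r = 59 mm, L = 176 mm, e = 3 mm; θ ← 0°
rotate_crank_by(-11°): θ ← 0° -11° = -11°
rotate_crank_by(-15°): θ ← -11° -15° = -26°
rotate_crank_by(-19°): θ ← -26° -19° = -45°
rotate_crank_by(-31°): θ ← -45° -31° = -76°
rotate_crank_by(-41°): θ ← -76° -41° = -117°
rotate_crank_by(-76°): θ ← -117° -76° = -193°
rotate_crank_by(-39°): θ ← -193° -39° = -232°
crank pin P = (r cos θ, r sin θ) = (-36.324027, 46.492634)
h = r sin θ − e = 46.492634 − 3 = 43.492634
x = r cos θ + √(L² − h²) = -36.324027 + √(30976.0 − 1891.6093) = -36.324027 + 170.541463 = 134.217436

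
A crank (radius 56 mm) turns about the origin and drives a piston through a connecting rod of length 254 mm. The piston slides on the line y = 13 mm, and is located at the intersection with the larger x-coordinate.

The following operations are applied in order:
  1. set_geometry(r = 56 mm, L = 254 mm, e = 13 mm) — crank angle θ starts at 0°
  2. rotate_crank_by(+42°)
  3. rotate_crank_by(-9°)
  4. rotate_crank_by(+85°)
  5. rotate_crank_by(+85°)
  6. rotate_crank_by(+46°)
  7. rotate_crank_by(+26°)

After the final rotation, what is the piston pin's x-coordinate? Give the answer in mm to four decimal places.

249.3891

set_geometry: r = 56 mm, L = 254 mm, e = 13 mm; θ ← 0°
rotate_crank_by(+42°): θ ← 0° +42° = 42°
rotate_crank_by(-9°): θ ← 42° -9° = 33°
rotate_crank_by(+85°): θ ← 33° +85° = 118°
rotate_crank_by(+85°): θ ← 118° +85° = 203°
rotate_crank_by(+46°): θ ← 203° +46° = 249°
rotate_crank_by(+26°): θ ← 249° +26° = 275°
crank pin P = (r cos θ, r sin θ) = (4.880722, -55.786903)
h = r sin θ − e = -55.786903 − 13 = -68.786903
x = r cos θ + √(L² − h²) = 4.880722 + √(64516.0 − 4731.6380) = 4.880722 + 244.508409 = 249.389130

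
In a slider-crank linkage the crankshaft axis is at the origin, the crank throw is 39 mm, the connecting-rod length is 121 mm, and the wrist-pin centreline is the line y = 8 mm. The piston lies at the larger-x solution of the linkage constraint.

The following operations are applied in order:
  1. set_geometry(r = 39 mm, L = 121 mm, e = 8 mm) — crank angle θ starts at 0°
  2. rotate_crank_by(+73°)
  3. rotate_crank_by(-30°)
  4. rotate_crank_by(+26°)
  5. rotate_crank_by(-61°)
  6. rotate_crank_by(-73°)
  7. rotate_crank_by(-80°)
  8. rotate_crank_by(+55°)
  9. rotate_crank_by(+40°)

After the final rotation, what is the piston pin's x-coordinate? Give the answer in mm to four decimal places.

set_geometry: r = 39 mm, L = 121 mm, e = 8 mm; θ ← 0°
rotate_crank_by(+73°): θ ← 0° +73° = 73°
rotate_crank_by(-30°): θ ← 73° -30° = 43°
rotate_crank_by(+26°): θ ← 43° +26° = 69°
rotate_crank_by(-61°): θ ← 69° -61° = 8°
rotate_crank_by(-73°): θ ← 8° -73° = -65°
rotate_crank_by(-80°): θ ← -65° -80° = -145°
rotate_crank_by(+55°): θ ← -145° +55° = -90°
rotate_crank_by(+40°): θ ← -90° +40° = -50°
crank pin P = (r cos θ, r sin θ) = (25.068717, -29.875733)
h = r sin θ − e = -29.875733 − 8 = -37.875733
x = r cos θ + √(L² − h²) = 25.068717 + √(14641.0 − 1434.5712) = 25.068717 + 114.919227 = 139.987944

139.9879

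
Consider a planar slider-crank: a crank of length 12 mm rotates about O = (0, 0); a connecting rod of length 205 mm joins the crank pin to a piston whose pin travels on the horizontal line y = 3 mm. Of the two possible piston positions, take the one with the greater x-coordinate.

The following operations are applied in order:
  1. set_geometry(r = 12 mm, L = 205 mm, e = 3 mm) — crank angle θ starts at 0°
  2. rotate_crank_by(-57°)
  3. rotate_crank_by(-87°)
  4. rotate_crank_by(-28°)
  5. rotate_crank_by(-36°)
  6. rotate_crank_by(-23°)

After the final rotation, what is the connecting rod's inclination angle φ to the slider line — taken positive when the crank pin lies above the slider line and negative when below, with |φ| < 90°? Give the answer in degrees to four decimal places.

1.7683

set_geometry: r = 12 mm, L = 205 mm, e = 3 mm; θ ← 0°
rotate_crank_by(-57°): θ ← 0° -57° = -57°
rotate_crank_by(-87°): θ ← -57° -87° = -144°
rotate_crank_by(-28°): θ ← -144° -28° = -172°
rotate_crank_by(-36°): θ ← -172° -36° = -208°
rotate_crank_by(-23°): θ ← -208° -23° = -231°
crank pin P = (r cos θ, r sin θ) = (-7.551845, 9.325752)
h = r sin θ − e = 9.325752 − 3 = 6.325752
sin φ = h / L = 6.325752 / 205 = 0.03085732
φ = arcsin(0.03085732) = 1.768275°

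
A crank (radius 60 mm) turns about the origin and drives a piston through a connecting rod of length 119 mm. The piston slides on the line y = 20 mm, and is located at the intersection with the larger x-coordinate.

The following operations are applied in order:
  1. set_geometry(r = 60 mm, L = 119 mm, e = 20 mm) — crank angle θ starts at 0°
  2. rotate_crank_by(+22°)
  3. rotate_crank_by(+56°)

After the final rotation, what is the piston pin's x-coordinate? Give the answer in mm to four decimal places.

set_geometry: r = 60 mm, L = 119 mm, e = 20 mm; θ ← 0°
rotate_crank_by(+22°): θ ← 0° +22° = 22°
rotate_crank_by(+56°): θ ← 22° +56° = 78°
crank pin P = (r cos θ, r sin θ) = (12.474701, 58.688856)
h = r sin θ − e = 58.688856 − 20 = 38.688856
x = r cos θ + √(L² − h²) = 12.474701 + √(14161.0 − 1496.8276) = 12.474701 + 112.535205 = 125.009907

125.0099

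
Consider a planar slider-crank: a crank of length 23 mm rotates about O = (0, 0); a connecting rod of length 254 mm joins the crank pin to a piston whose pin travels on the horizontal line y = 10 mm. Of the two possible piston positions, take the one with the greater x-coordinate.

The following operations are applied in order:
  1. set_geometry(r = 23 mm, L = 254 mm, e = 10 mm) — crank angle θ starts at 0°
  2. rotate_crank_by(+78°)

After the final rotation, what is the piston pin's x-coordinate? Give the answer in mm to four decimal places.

258.4743

set_geometry: r = 23 mm, L = 254 mm, e = 10 mm; θ ← 0°
rotate_crank_by(+78°): θ ← 0° +78° = 78°
crank pin P = (r cos θ, r sin θ) = (4.781969, 22.497395)
h = r sin θ − e = 22.497395 − 10 = 12.497395
x = r cos θ + √(L² − h²) = 4.781969 + √(64516.0 − 156.1849) = 4.781969 + 253.692363 = 258.474332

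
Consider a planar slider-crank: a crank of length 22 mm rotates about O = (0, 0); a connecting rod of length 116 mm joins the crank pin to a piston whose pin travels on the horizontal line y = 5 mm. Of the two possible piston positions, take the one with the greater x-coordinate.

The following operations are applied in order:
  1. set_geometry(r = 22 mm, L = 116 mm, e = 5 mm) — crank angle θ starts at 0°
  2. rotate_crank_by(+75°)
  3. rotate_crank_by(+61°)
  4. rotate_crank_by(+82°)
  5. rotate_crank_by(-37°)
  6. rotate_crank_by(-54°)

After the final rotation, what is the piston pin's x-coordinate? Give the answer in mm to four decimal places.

102.0770

set_geometry: r = 22 mm, L = 116 mm, e = 5 mm; θ ← 0°
rotate_crank_by(+75°): θ ← 0° +75° = 75°
rotate_crank_by(+61°): θ ← 75° +61° = 136°
rotate_crank_by(+82°): θ ← 136° +82° = 218°
rotate_crank_by(-37°): θ ← 218° -37° = 181°
rotate_crank_by(-54°): θ ← 181° -54° = 127°
crank pin P = (r cos θ, r sin θ) = (-13.239931, 17.569981)
h = r sin θ − e = 17.569981 − 5 = 12.569981
x = r cos θ + √(L² − h²) = -13.239931 + √(13456.0 − 158.0044) = -13.239931 + 115.316935 = 102.077005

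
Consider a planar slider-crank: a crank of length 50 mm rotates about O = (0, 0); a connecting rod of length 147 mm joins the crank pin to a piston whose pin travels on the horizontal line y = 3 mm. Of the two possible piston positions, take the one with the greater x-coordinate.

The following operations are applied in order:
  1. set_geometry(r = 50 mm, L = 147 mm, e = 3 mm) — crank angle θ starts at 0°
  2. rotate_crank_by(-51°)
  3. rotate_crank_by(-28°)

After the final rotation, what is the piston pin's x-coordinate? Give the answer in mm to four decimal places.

147.0051

set_geometry: r = 50 mm, L = 147 mm, e = 3 mm; θ ← 0°
rotate_crank_by(-51°): θ ← 0° -51° = -51°
rotate_crank_by(-28°): θ ← -51° -28° = -79°
crank pin P = (r cos θ, r sin θ) = (9.540450, -49.081359)
h = r sin θ − e = -49.081359 − 3 = -52.081359
x = r cos θ + √(L² − h²) = 9.540450 + √(21609.0 − 2712.4680) = 9.540450 + 137.464657 = 147.005107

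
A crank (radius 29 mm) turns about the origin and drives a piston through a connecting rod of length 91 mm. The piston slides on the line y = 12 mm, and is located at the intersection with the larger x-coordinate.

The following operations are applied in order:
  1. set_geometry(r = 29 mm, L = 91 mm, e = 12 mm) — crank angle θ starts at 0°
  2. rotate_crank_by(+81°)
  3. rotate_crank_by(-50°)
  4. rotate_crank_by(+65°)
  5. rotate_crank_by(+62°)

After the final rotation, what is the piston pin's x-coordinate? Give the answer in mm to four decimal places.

64.1046

set_geometry: r = 29 mm, L = 91 mm, e = 12 mm; θ ← 0°
rotate_crank_by(+81°): θ ← 0° +81° = 81°
rotate_crank_by(-50°): θ ← 81° -50° = 31°
rotate_crank_by(+65°): θ ← 31° +65° = 96°
rotate_crank_by(+62°): θ ← 96° +62° = 158°
crank pin P = (r cos θ, r sin θ) = (-26.888332, 10.863591)
h = r sin θ − e = 10.863591 − 12 = -1.136409
x = r cos θ + √(L² − h²) = -26.888332 + √(8281.0 − 1.2914) = -26.888332 + 90.992904 = 64.104572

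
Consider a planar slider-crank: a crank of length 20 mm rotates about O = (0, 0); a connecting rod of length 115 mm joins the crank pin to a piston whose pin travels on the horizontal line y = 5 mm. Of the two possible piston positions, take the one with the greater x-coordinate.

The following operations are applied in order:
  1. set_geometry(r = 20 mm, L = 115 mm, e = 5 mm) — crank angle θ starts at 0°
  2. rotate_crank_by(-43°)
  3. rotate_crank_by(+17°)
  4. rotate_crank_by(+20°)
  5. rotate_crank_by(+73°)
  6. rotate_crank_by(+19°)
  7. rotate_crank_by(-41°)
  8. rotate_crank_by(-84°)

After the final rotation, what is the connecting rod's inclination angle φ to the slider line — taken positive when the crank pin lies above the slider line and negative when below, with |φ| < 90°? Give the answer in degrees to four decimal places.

-8.7965

set_geometry: r = 20 mm, L = 115 mm, e = 5 mm; θ ← 0°
rotate_crank_by(-43°): θ ← 0° -43° = -43°
rotate_crank_by(+17°): θ ← -43° +17° = -26°
rotate_crank_by(+20°): θ ← -26° +20° = -6°
rotate_crank_by(+73°): θ ← -6° +73° = 67°
rotate_crank_by(+19°): θ ← 67° +19° = 86°
rotate_crank_by(-41°): θ ← 86° -41° = 45°
rotate_crank_by(-84°): θ ← 45° -84° = -39°
crank pin P = (r cos θ, r sin θ) = (15.542919, -12.586408)
h = r sin θ − e = -12.586408 − 5 = -17.586408
sin φ = h / L = -17.586408 / 115 = -0.15292529
φ = arcsin(-0.15292529) = -8.796489°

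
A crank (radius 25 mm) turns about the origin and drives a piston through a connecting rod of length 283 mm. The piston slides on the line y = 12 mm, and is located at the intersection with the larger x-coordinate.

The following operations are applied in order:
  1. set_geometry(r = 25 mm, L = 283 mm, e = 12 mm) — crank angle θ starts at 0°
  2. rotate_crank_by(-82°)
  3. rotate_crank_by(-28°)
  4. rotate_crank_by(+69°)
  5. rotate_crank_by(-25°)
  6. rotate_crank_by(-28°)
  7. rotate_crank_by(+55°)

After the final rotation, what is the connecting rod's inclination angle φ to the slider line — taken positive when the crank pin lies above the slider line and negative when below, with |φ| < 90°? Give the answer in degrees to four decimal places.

-5.6238

set_geometry: r = 25 mm, L = 283 mm, e = 12 mm; θ ← 0°
rotate_crank_by(-82°): θ ← 0° -82° = -82°
rotate_crank_by(-28°): θ ← -82° -28° = -110°
rotate_crank_by(+69°): θ ← -110° +69° = -41°
rotate_crank_by(-25°): θ ← -41° -25° = -66°
rotate_crank_by(-28°): θ ← -66° -28° = -94°
rotate_crank_by(+55°): θ ← -94° +55° = -39°
crank pin P = (r cos θ, r sin θ) = (19.428649, -15.733010)
h = r sin θ − e = -15.733010 − 12 = -27.733010
sin φ = h / L = -27.733010 / 283 = -0.09799650
φ = arcsin(-0.09799650) = -5.623812°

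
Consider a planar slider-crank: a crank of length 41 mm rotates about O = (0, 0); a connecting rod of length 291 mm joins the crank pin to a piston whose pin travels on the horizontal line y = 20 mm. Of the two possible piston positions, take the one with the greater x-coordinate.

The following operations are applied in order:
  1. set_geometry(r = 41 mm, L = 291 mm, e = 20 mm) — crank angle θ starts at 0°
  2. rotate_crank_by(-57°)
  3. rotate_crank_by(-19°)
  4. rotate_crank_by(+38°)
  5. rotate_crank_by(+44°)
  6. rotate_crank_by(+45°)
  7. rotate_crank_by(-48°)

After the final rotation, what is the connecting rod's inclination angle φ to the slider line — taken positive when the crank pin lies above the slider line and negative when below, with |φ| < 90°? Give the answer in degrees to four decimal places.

set_geometry: r = 41 mm, L = 291 mm, e = 20 mm; θ ← 0°
rotate_crank_by(-57°): θ ← 0° -57° = -57°
rotate_crank_by(-19°): θ ← -57° -19° = -76°
rotate_crank_by(+38°): θ ← -76° +38° = -38°
rotate_crank_by(+44°): θ ← -38° +44° = 6°
rotate_crank_by(+45°): θ ← 6° +45° = 51°
rotate_crank_by(-48°): θ ← 51° -48° = 3°
crank pin P = (r cos θ, r sin θ) = (40.943811, 2.145774)
h = r sin θ − e = 2.145774 − 20 = -17.854226
sin φ = h / L = -17.854226 / 291 = -0.06135473
φ = arcsin(-0.06135473) = -3.517576°

-3.5176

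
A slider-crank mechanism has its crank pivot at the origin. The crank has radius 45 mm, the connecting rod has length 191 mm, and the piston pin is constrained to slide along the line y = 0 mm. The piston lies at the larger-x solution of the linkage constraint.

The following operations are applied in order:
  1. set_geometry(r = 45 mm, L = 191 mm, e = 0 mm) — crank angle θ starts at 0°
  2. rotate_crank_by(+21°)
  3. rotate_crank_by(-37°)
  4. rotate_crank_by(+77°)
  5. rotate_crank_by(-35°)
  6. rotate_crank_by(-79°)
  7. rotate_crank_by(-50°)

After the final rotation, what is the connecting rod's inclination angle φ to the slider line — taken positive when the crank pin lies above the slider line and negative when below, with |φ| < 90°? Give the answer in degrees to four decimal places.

set_geometry: r = 45 mm, L = 191 mm, e = 0 mm; θ ← 0°
rotate_crank_by(+21°): θ ← 0° +21° = 21°
rotate_crank_by(-37°): θ ← 21° -37° = -16°
rotate_crank_by(+77°): θ ← -16° +77° = 61°
rotate_crank_by(-35°): θ ← 61° -35° = 26°
rotate_crank_by(-79°): θ ← 26° -79° = -53°
rotate_crank_by(-50°): θ ← -53° -50° = -103°
crank pin P = (r cos θ, r sin θ) = (-10.122797, -43.846653)
h = r sin θ − e = -43.846653 − 0 = -43.846653
sin φ = h / L = -43.846653 / 191 = -0.22956363
φ = arcsin(-0.22956363) = -13.271382°

-13.2714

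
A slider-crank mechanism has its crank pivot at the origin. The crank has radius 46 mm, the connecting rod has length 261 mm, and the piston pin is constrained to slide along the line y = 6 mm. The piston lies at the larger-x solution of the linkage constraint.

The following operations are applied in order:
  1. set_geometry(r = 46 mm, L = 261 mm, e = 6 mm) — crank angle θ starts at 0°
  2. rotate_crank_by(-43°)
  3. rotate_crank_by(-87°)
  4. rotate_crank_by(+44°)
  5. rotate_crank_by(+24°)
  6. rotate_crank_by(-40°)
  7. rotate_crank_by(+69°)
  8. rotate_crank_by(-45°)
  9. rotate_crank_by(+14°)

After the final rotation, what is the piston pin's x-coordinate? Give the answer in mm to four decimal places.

276.8351

set_geometry: r = 46 mm, L = 261 mm, e = 6 mm; θ ← 0°
rotate_crank_by(-43°): θ ← 0° -43° = -43°
rotate_crank_by(-87°): θ ← -43° -87° = -130°
rotate_crank_by(+44°): θ ← -130° +44° = -86°
rotate_crank_by(+24°): θ ← -86° +24° = -62°
rotate_crank_by(-40°): θ ← -62° -40° = -102°
rotate_crank_by(+69°): θ ← -102° +69° = -33°
rotate_crank_by(-45°): θ ← -33° -45° = -78°
rotate_crank_by(+14°): θ ← -78° +14° = -64°
crank pin P = (r cos θ, r sin θ) = (20.165073, -41.344526)
h = r sin θ − e = -41.344526 − 6 = -47.344526
x = r cos θ + √(L² − h²) = 20.165073 + √(68121.0 − 2241.5042) = 20.165073 + 256.670014 = 276.835086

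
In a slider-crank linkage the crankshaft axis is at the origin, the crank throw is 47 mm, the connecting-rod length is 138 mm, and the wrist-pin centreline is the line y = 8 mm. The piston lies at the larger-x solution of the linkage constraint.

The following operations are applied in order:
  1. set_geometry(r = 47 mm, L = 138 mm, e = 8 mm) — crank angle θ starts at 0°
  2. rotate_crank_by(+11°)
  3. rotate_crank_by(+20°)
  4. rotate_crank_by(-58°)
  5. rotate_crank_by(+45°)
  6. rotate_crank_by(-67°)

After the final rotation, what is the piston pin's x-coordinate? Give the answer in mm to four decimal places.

set_geometry: r = 47 mm, L = 138 mm, e = 8 mm; θ ← 0°
rotate_crank_by(+11°): θ ← 0° +11° = 11°
rotate_crank_by(+20°): θ ← 11° +20° = 31°
rotate_crank_by(-58°): θ ← 31° -58° = -27°
rotate_crank_by(+45°): θ ← -27° +45° = 18°
rotate_crank_by(-67°): θ ← 18° -67° = -49°
crank pin P = (r cos θ, r sin θ) = (30.834774, -35.471350)
h = r sin θ − e = -35.471350 − 8 = -43.471350
x = r cos θ + √(L² − h²) = 30.834774 + √(19044.0 − 1889.7583) = 30.834774 + 130.974202 = 161.808977

161.8090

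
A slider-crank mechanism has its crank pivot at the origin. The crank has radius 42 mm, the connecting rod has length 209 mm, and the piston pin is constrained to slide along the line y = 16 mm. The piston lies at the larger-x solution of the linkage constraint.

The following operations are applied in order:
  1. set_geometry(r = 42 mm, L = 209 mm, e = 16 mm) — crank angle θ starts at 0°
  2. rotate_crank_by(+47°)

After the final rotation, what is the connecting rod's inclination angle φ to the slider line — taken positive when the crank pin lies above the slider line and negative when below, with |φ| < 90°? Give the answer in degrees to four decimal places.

set_geometry: r = 42 mm, L = 209 mm, e = 16 mm; θ ← 0°
rotate_crank_by(+47°): θ ← 0° +47° = 47°
crank pin P = (r cos θ, r sin θ) = (28.643931, 30.716855)
h = r sin θ − e = 30.716855 − 16 = 14.716855
sin φ = h / L = 14.716855 / 209 = 0.07041558
φ = arcsin(0.07041558) = 4.037857°

4.0379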